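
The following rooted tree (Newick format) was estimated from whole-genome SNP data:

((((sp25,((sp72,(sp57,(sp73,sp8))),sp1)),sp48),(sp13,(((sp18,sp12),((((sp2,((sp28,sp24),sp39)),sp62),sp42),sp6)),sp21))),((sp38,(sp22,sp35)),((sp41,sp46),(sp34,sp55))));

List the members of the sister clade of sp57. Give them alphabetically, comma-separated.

sp73, sp8

sp57 attaches to the tree at the node subtending (sp57,(sp73,sp8)).
The other lineage descending from that same node — the sister group — is (sp73,sp8); its 2 tips in alphabetical order are the answer.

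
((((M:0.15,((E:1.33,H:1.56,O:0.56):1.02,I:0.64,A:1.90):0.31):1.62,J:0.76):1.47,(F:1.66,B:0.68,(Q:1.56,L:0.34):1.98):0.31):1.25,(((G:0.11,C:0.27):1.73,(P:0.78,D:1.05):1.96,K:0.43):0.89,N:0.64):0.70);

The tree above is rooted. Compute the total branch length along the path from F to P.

The path runs F → … → MRCA → … → P; the MRCA is the root of the tree.
Branch lengths along that path: 1.66 + 0.31 + 1.25 + 0.70 + 0.89 + 1.96 + 0.78 = 7.55.

7.55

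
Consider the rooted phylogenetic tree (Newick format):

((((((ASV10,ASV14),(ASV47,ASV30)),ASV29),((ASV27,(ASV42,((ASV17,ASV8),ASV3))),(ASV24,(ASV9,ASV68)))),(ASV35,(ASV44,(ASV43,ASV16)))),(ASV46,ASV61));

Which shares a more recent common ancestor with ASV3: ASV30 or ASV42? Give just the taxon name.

ASV42

The MRCA of ASV3 and ASV42 subtends (ASV42,((ASV17,ASV8),ASV3)) (4 taxa).
The MRCA of ASV3 and ASV30 subtends ((((ASV10,ASV14),(ASV47,ASV30)),ASV29),((ASV27,(ASV42,((ASV17,ASV8),ASV3))),(ASV24,(ASV9,ASV68)))) (13 taxa).
The first is nested inside the second, so ASV3 shares a more recent common ancestor with ASV42.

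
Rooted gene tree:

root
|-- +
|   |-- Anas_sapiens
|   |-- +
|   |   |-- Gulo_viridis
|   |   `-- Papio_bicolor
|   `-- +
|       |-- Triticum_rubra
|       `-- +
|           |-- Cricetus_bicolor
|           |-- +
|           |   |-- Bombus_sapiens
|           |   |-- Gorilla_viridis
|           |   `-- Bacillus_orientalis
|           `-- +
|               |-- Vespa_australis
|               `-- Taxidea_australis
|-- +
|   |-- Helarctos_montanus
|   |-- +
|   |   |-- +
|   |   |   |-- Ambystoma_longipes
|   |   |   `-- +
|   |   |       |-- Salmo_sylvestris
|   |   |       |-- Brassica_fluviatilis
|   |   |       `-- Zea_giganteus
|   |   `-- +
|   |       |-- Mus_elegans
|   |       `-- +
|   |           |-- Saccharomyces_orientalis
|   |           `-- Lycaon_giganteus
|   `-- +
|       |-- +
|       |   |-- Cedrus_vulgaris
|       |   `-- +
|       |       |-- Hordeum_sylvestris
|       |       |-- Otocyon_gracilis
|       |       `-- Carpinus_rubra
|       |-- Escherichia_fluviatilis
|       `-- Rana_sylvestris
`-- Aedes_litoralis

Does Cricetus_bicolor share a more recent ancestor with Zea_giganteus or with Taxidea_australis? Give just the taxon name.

Taxidea_australis

The MRCA of Cricetus_bicolor and Taxidea_australis subtends (Cricetus_bicolor,(Bombus_sapiens,Gorilla_viridis,Bacillus_orientalis),(Vespa_australis,Taxidea_australis)) (6 taxa).
The MRCA of Cricetus_bicolor and Zea_giganteus is the root, subtending the entire tree (25 taxa).
The first is nested inside the second, so Cricetus_bicolor shares a more recent common ancestor with Taxidea_australis.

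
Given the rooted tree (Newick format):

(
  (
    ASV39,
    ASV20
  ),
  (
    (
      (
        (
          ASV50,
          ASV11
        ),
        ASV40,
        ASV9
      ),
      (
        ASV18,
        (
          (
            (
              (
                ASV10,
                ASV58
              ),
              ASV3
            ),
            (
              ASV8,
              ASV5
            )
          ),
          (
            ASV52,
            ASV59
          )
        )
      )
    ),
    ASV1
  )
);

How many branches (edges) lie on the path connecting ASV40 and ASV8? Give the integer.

The MRCA of ASV40 and ASV8 is the node subtending (((ASV50,ASV11),ASV40,ASV9),(ASV18,((((ASV10,ASV58),ASV3),(ASV8,ASV5)),(ASV52,ASV59)))).
From ASV40 up to that node: 2 branches. From ASV8 up to the same node: 5 branches. Total: 2 + 5 = 7.

7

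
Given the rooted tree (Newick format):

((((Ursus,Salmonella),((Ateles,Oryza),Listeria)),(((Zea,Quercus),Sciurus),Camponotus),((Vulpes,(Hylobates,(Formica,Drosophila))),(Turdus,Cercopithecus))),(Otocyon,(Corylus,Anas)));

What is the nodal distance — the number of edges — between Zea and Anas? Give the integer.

8

The MRCA of Zea and Anas is the root of the tree.
From Zea up to that node: 5 branches. From Anas up to the same node: 3 branches. Total: 5 + 3 = 8.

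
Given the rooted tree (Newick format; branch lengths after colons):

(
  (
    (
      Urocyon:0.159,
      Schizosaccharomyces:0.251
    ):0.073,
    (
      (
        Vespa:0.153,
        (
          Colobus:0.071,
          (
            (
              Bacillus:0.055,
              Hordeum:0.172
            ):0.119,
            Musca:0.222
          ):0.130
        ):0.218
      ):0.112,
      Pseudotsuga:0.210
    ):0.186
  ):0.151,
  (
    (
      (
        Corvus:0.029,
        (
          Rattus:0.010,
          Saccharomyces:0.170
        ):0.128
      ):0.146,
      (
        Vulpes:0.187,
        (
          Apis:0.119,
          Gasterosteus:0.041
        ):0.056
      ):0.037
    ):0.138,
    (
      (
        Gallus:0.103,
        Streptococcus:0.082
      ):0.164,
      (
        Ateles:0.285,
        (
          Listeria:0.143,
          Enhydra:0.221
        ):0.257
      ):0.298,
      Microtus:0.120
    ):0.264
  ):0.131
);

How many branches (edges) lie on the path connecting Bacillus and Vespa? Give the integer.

5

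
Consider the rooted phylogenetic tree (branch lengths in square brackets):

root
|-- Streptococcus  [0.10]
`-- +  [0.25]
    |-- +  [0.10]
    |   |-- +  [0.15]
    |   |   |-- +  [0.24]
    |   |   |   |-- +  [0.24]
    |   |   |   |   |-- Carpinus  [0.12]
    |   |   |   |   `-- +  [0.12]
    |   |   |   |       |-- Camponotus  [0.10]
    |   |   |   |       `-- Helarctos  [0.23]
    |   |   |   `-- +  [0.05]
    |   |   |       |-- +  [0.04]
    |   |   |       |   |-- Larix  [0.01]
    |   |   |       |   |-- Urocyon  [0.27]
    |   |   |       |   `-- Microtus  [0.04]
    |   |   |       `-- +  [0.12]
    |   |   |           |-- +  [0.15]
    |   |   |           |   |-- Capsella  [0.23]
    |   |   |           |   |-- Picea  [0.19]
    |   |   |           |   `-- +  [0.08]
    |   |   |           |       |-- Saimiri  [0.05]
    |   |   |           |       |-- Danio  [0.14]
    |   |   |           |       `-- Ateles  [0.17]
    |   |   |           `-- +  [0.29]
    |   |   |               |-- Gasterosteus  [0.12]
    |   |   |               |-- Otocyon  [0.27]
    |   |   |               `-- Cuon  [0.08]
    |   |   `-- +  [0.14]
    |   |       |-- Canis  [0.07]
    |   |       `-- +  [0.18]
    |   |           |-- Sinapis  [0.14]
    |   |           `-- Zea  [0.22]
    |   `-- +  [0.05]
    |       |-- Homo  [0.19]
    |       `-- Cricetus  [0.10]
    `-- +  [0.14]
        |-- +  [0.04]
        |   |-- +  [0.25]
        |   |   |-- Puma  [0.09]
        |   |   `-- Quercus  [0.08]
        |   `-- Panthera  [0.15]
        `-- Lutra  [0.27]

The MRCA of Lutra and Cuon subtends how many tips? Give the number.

The MRCA of Lutra and Cuon is the node subtending (((((Carpinus,(Camponotus,Helarctos)),((Larix,Urocyon,Microtus),((Capsella,Picea,(Saimiri,Danio,Ateles)),(Gasterosteus,Otocyon,Cuon)))),(Canis,(Sinapis,Zea))),(Homo,Cricetus)),(((Puma,Quercus),Panthera),Lutra)).
That clade contains 23 terminal taxa: Ateles, Camponotus, Canis, Capsella, Carpinus, Cricetus, Cuon, Danio, Gasterosteus, Helarctos, Homo, Larix, Lutra, Microtus, Otocyon, Panthera, Picea, Puma, Quercus, Saimiri, Sinapis, Urocyon, Zea.

23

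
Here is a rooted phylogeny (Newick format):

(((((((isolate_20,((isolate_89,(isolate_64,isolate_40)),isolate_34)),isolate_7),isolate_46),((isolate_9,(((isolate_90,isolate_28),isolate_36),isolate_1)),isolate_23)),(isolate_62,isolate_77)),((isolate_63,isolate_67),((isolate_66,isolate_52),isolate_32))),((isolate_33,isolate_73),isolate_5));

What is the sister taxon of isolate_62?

isolate_62 attaches to the tree at the node subtending (isolate_62,isolate_77).
The other lineage descending from that same node — the sister group — is the single tip isolate_77.

isolate_77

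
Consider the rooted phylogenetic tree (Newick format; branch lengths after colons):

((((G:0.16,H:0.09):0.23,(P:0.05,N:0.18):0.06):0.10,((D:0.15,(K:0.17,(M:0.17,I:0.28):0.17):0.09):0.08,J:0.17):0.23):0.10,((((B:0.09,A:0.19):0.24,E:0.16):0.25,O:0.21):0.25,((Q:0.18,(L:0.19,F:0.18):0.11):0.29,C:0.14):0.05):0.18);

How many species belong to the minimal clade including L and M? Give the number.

The MRCA of L and M is the root, so the clade is the entire tree.
That clade contains 17 terminal taxa: A, B, C, D, E, F, G, H, I, J, K, L, M, N, O, P, Q.

17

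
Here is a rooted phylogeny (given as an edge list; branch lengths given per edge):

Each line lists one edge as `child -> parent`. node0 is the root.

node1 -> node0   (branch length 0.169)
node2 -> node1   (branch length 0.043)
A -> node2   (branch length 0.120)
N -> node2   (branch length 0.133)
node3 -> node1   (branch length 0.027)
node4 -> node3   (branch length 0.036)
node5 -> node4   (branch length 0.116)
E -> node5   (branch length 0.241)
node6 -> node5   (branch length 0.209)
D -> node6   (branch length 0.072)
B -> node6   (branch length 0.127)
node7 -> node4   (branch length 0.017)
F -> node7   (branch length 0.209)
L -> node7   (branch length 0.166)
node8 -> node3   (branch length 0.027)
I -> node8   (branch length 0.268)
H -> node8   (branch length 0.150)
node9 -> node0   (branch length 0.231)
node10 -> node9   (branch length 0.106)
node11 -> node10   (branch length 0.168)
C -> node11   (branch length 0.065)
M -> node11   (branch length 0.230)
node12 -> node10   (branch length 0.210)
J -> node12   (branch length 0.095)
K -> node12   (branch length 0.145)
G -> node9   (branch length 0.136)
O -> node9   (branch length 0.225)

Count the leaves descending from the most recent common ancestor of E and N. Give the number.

9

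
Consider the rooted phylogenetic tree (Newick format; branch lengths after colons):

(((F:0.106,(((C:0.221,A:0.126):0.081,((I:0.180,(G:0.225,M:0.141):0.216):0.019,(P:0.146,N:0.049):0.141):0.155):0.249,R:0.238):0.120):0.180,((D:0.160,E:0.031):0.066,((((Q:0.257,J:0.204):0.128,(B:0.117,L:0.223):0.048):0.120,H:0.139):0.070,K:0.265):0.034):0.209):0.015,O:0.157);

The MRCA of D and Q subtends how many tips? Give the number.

8

The MRCA of D and Q is the node subtending ((D,E),((((Q,J),(B,L)),H),K)).
That clade contains 8 terminal taxa: B, D, E, H, J, K, L, Q.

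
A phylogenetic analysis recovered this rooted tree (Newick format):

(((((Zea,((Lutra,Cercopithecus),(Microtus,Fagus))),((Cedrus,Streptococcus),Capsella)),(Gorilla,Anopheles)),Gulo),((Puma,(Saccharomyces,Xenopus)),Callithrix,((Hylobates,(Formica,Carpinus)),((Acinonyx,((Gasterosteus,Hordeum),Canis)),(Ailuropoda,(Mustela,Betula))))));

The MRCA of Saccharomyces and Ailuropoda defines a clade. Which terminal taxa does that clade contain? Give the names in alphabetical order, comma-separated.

Tracing Saccharomyces: it sits inside (Saccharomyces,Xenopus).
Tracing Ailuropoda: it sits inside (Ailuropoda,(Mustela,Betula)).
The smallest clade enclosing both is ((Puma,(Saccharomyces,Xenopus)),Callithrix,((Hylobates,(Formica,Carpinus)),((Acinonyx,((Gasterosteus,Hordeum),Canis)),(Ailuropoda,(Mustela,Betula))))); the answer is its 14 terminal taxa in alphabetical order.

Acinonyx, Ailuropoda, Betula, Callithrix, Canis, Carpinus, Formica, Gasterosteus, Hordeum, Hylobates, Mustela, Puma, Saccharomyces, Xenopus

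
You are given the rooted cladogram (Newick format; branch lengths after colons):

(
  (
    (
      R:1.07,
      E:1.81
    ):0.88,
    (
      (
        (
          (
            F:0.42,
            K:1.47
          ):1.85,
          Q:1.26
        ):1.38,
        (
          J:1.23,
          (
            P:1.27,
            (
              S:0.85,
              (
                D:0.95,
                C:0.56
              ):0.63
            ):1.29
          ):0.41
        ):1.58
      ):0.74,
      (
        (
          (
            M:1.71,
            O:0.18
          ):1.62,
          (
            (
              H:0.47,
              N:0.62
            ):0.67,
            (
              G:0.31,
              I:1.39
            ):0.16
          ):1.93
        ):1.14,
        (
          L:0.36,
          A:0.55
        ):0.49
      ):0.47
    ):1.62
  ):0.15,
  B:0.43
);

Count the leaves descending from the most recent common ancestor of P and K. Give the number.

8

The MRCA of P and K is the node subtending (((F,K),Q),(J,(P,(S,(D,C))))).
That clade contains 8 terminal taxa: C, D, F, J, K, P, Q, S.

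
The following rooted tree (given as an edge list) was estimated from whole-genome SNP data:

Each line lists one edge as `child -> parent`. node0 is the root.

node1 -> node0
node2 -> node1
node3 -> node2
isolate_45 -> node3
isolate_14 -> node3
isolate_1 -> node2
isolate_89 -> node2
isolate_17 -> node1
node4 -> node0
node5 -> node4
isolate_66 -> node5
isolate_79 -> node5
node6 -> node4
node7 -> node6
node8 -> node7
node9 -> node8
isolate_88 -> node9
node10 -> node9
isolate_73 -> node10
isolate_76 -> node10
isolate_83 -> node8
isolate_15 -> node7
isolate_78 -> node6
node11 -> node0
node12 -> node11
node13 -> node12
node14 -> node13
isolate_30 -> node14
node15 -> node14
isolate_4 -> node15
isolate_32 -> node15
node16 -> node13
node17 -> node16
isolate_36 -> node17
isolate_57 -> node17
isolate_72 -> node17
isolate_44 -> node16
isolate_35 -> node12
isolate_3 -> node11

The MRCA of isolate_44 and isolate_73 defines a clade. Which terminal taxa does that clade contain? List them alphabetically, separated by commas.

isolate_1, isolate_14, isolate_15, isolate_17, isolate_3, isolate_30, isolate_32, isolate_35, isolate_36, isolate_4, isolate_44, isolate_45, isolate_57, isolate_66, isolate_72, isolate_73, isolate_76, isolate_78, isolate_79, isolate_83, isolate_88, isolate_89

Tracing isolate_44: it sits inside ((isolate_36,isolate_57,isolate_72),isolate_44).
Tracing isolate_73: it sits inside (isolate_73,isolate_76).
The smallest clade enclosing both is the whole tree (their MRCA is the root), so the answer is all 22 tips in alphabetical order.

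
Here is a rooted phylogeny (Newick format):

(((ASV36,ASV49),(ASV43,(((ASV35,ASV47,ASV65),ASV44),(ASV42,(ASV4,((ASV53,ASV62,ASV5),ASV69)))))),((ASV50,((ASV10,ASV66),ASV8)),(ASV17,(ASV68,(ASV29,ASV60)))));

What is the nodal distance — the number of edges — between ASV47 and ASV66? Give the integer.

The MRCA of ASV47 and ASV66 is the root of the tree.
From ASV47 up to that node: 6 branches. From ASV66 up to the same node: 5 branches. Total: 6 + 5 = 11.

11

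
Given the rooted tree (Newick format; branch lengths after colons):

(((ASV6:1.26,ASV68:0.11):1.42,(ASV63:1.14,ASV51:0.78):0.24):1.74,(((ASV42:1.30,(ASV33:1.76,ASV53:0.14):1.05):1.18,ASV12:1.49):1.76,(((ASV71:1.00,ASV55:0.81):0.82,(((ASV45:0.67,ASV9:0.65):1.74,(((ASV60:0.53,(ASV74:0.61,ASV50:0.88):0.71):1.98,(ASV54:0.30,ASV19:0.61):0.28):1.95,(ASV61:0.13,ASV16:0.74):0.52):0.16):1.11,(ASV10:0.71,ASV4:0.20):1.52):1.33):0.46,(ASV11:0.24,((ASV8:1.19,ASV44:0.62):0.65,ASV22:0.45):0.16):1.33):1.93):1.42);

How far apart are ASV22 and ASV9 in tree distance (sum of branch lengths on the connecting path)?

The path runs ASV22 → … → MRCA → … → ASV9; the MRCA is the node subtending (((ASV71,ASV55),(((ASV45,ASV9),(((ASV60,(ASV74,ASV50)),(ASV54,ASV19)),(ASV61,ASV16))),(ASV10,ASV4))),(ASV11,((ASV8,ASV44),ASV22))).
Branch lengths along that path: 0.45 + 0.16 + 1.33 + 0.46 + 1.33 + 1.11 + 1.74 + 0.65 = 7.23.

7.23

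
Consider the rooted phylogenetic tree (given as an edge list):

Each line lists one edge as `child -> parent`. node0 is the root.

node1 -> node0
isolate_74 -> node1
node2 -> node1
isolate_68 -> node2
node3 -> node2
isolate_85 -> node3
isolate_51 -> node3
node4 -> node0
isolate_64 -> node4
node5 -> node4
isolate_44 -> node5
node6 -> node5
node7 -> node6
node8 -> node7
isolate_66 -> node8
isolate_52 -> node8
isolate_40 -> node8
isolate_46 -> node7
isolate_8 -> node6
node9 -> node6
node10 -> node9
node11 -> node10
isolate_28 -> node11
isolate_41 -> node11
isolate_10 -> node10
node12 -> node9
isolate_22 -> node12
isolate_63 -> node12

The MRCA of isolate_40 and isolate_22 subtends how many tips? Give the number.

10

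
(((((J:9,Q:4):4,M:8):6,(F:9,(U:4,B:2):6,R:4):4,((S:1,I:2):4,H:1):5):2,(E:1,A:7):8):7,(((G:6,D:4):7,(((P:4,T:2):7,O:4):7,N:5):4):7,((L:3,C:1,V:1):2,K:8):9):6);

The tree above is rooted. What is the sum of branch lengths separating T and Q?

The path runs T → … → MRCA → … → Q; the MRCA is the root of the tree.
Branch lengths along that path: 2 + 7 + 7 + 4 + 7 + 6 + 7 + 2 + 6 + 4 + 4 = 56.

56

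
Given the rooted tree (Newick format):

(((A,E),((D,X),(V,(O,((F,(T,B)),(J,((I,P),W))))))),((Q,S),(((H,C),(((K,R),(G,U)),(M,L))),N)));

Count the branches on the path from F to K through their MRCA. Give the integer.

The MRCA of F and K is the root of the tree.
From F up to that node: 7 branches. From K up to the same node: 7 branches. Total: 7 + 7 = 14.

14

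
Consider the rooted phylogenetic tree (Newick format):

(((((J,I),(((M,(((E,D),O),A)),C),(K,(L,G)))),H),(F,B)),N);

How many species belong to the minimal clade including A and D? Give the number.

The MRCA of A and D is the node subtending (((E,D),O),A).
That clade contains 4 terminal taxa: A, D, E, O.

4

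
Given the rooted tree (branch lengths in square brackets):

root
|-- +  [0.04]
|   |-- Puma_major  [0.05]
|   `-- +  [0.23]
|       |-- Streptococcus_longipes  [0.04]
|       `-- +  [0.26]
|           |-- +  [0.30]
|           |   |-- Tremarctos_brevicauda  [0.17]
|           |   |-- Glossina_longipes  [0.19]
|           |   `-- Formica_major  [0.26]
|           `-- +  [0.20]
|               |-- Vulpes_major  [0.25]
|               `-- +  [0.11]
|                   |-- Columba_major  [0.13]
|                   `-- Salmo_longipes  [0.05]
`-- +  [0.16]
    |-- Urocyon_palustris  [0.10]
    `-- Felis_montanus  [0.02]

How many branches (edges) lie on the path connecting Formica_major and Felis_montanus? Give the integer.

7

The MRCA of Formica_major and Felis_montanus is the root of the tree.
From Formica_major up to that node: 5 branches. From Felis_montanus up to the same node: 2 branches. Total: 5 + 2 = 7.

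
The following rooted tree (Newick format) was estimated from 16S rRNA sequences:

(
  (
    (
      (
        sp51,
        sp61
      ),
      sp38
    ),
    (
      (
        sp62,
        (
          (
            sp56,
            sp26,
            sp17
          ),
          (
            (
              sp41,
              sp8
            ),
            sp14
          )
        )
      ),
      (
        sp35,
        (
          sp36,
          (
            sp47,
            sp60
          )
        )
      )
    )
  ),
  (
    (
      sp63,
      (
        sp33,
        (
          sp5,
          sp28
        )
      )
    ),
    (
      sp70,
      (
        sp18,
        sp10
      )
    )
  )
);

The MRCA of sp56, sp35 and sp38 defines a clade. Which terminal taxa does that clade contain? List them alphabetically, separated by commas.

sp14, sp17, sp26, sp35, sp36, sp38, sp41, sp47, sp51, sp56, sp60, sp61, sp62, sp8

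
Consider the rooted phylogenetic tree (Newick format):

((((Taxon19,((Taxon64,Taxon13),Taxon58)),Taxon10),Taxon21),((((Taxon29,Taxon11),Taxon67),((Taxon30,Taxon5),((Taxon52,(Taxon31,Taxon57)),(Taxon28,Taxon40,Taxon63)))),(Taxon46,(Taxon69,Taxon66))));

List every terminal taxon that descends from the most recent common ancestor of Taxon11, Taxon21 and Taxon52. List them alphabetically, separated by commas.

Taxon10, Taxon11, Taxon13, Taxon19, Taxon21, Taxon28, Taxon29, Taxon30, Taxon31, Taxon40, Taxon46, Taxon5, Taxon52, Taxon57, Taxon58, Taxon63, Taxon64, Taxon66, Taxon67, Taxon69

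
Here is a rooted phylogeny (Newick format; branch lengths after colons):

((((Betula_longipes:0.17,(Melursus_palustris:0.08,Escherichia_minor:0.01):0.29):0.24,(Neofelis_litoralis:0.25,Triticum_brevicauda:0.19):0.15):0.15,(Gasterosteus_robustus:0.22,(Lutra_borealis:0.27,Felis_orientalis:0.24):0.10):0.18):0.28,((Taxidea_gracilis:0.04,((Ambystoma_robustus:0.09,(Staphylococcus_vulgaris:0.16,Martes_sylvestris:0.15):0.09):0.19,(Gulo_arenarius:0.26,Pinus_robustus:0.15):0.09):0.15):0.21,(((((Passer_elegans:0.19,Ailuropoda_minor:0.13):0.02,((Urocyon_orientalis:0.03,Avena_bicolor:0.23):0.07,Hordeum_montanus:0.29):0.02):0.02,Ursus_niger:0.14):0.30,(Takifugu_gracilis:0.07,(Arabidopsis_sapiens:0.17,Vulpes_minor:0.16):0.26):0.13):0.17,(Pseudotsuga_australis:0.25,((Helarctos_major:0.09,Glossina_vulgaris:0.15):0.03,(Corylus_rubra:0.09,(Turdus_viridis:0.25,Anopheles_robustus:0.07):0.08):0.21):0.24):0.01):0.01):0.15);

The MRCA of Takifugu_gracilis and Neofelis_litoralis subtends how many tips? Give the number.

29

The MRCA of Takifugu_gracilis and Neofelis_litoralis is the root, so the clade is the entire tree.
That clade contains 29 terminal taxa: Ailuropoda_minor, Ambystoma_robustus, Anopheles_robustus, Arabidopsis_sapiens, Avena_bicolor, Betula_longipes, Corylus_rubra, Escherichia_minor, Felis_orientalis, Gasterosteus_robustus, Glossina_vulgaris, Gulo_arenarius, Helarctos_major, Hordeum_montanus, Lutra_borealis, Martes_sylvestris, Melursus_palustris, Neofelis_litoralis, Passer_elegans, Pinus_robustus, Pseudotsuga_australis, Staphylococcus_vulgaris, Takifugu_gracilis, Taxidea_gracilis, Triticum_brevicauda, Turdus_viridis, Urocyon_orientalis, Ursus_niger, Vulpes_minor.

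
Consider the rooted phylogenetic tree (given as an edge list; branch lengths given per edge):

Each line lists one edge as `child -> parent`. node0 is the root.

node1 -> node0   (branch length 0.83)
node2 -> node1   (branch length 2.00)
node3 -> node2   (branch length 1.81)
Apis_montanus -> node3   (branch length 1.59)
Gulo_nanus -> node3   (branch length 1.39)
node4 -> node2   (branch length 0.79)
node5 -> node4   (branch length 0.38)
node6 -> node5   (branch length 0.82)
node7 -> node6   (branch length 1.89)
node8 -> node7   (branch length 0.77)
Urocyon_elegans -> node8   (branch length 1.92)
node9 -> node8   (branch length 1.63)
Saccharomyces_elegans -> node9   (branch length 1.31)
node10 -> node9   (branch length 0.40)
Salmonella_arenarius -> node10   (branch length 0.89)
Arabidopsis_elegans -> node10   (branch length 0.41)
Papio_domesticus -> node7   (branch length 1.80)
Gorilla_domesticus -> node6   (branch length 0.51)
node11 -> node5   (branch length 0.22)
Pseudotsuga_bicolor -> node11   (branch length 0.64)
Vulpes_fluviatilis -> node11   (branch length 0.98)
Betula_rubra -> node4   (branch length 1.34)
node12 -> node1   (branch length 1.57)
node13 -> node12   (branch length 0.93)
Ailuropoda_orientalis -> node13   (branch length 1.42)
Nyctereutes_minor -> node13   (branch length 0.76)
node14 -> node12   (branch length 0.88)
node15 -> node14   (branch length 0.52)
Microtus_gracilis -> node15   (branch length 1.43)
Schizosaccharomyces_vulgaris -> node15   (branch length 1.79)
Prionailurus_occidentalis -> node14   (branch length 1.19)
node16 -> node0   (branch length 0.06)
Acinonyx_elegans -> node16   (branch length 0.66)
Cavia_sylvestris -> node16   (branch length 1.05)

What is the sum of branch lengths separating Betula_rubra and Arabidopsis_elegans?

The path runs Betula_rubra → … → MRCA → … → Arabidopsis_elegans; the MRCA is the node subtending (((((Urocyon_elegans,(Saccharomyces_elegans,(Salmonella_arenarius,Arabidopsis_elegans))),Papio_domesticus),Gorilla_domesticus),(Pseudotsuga_bicolor,Vulpes_fluviatilis)),Betula_rubra).
Branch lengths along that path: 1.34 + 0.38 + 0.82 + 1.89 + 0.77 + 1.63 + 0.40 + 0.41 = 7.64.

7.64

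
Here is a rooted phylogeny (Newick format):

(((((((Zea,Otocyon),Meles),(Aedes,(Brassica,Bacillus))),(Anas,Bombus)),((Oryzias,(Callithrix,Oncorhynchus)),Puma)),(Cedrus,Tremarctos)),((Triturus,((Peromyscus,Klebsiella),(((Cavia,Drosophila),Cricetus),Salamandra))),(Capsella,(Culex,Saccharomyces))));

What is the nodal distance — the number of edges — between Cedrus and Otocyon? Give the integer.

8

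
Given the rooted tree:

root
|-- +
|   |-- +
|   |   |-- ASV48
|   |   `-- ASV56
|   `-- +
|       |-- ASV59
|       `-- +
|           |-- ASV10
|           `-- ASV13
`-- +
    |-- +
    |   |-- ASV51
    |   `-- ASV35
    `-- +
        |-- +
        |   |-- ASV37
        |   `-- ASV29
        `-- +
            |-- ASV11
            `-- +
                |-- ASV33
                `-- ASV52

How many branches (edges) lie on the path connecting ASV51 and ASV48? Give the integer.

The MRCA of ASV51 and ASV48 is the root of the tree.
From ASV51 up to that node: 3 branches. From ASV48 up to the same node: 3 branches. Total: 3 + 3 = 6.

6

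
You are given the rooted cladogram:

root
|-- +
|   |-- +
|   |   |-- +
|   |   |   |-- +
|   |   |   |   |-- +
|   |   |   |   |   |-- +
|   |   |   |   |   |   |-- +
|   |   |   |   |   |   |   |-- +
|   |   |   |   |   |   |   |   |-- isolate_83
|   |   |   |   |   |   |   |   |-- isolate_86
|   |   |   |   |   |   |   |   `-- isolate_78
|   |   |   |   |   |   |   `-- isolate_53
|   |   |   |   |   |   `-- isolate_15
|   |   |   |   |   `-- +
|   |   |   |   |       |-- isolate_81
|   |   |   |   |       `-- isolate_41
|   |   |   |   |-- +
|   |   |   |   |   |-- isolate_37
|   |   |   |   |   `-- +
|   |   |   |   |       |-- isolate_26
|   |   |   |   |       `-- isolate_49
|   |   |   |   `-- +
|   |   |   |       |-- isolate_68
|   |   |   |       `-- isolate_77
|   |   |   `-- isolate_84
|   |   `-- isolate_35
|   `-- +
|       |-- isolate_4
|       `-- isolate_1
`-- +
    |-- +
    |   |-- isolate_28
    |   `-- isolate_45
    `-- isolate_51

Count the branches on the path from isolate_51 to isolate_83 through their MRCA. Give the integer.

The MRCA of isolate_51 and isolate_83 is the root of the tree.
From isolate_51 up to that node: 2 branches. From isolate_83 up to the same node: 9 branches. Total: 2 + 9 = 11.

11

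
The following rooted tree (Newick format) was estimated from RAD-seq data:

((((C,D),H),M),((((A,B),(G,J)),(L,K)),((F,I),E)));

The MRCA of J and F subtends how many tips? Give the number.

The MRCA of J and F is the node subtending ((((A,B),(G,J)),(L,K)),((F,I),E)).
That clade contains 9 terminal taxa: A, B, E, F, G, I, J, K, L.

9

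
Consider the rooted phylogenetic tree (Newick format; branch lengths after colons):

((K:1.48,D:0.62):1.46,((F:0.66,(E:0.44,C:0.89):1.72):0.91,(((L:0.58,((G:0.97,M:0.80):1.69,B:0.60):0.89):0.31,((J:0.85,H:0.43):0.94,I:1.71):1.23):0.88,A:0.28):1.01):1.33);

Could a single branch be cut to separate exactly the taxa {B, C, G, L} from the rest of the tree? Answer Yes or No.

The MRCA of the listed taxa subtends ((F,(E,C)),(((L,((G,M),B)),((J,H),I)),A)).
That clade also contains A, E, F, H, I, J, M, which are not in the proposed group, so the group is not monophyletic.

No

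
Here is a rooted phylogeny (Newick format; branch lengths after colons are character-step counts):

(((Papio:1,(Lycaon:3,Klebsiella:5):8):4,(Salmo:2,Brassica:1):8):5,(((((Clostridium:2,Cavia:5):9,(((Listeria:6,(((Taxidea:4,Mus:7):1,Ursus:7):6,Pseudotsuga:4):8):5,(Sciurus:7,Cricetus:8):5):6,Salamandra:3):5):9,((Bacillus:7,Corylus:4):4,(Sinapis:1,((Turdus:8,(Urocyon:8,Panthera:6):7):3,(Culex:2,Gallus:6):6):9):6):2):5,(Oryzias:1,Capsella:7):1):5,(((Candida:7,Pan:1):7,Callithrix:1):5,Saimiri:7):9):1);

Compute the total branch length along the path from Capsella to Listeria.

44

The path runs Capsella → … → MRCA → … → Listeria; the MRCA is the node subtending ((((Clostridium,Cavia),(((Listeria,(((Taxidea,Mus),Ursus),Pseudotsuga)),(Sciurus,Cricetus)),Salamandra)),((Bacillus,Corylus),(Sinapis,((Turdus,(Urocyon,Panthera)),(Culex,Gallus))))),(Oryzias,Capsella)).
Branch lengths along that path: 7 + 1 + 5 + 9 + 5 + 6 + 5 + 6 = 44.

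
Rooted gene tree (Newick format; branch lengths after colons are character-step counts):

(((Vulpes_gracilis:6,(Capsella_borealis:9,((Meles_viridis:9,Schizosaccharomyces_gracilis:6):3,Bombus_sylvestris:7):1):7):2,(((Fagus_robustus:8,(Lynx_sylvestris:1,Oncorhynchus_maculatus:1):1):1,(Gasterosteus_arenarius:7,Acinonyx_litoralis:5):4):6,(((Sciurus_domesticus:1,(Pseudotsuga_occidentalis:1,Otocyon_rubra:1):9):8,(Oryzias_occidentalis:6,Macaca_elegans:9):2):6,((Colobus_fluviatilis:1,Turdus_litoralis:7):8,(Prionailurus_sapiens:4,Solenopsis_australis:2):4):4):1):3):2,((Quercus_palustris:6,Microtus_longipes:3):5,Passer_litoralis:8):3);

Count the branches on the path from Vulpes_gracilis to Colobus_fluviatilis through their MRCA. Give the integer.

7

The MRCA of Vulpes_gracilis and Colobus_fluviatilis is the node subtending ((Vulpes_gracilis,(Capsella_borealis,((Meles_viridis,Schizosaccharomyces_gracilis),Bombus_sylvestris))),(((Fagus_robustus,(Lynx_sylvestris,Oncorhynchus_maculatus)),(Gasterosteus_arenarius,Acinonyx_litoralis)),(((Sciurus_domesticus,(Pseudotsuga_occidentalis,Otocyon_rubra)),(Oryzias_occidentalis,Macaca_elegans)),((Colobus_fluviatilis,Turdus_litoralis),(Prionailurus_sapiens,Solenopsis_australis))))).
From Vulpes_gracilis up to that node: 2 branches. From Colobus_fluviatilis up to the same node: 5 branches. Total: 2 + 5 = 7.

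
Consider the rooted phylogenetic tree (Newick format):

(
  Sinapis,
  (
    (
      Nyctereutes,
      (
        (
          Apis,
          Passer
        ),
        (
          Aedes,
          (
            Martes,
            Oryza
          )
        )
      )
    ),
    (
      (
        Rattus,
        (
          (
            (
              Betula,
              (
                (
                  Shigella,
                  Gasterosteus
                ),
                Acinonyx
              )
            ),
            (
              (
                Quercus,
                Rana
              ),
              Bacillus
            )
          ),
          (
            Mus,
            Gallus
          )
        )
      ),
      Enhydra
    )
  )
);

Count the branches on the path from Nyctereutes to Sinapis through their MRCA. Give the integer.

4

The MRCA of Nyctereutes and Sinapis is the root of the tree.
From Nyctereutes up to that node: 3 branches. From Sinapis up to the same node: 1 branch. Total: 3 + 1 = 4.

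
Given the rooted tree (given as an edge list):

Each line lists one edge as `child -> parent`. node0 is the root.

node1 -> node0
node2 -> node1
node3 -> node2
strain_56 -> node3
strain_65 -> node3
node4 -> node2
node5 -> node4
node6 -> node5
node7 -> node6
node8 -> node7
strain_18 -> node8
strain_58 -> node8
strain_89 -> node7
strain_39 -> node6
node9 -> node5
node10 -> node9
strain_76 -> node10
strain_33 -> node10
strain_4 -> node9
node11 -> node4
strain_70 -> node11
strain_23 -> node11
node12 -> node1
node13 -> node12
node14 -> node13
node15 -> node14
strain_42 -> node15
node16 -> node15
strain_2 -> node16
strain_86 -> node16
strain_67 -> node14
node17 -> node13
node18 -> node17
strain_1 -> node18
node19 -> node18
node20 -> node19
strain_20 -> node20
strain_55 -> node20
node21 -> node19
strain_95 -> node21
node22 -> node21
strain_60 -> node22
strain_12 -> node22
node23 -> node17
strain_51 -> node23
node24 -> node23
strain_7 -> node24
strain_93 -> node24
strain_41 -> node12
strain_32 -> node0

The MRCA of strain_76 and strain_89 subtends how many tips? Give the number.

The MRCA of strain_76 and strain_89 is the node subtending ((((strain_18,strain_58),strain_89),strain_39),((strain_76,strain_33),strain_4)).
That clade contains 7 terminal taxa: strain_18, strain_33, strain_39, strain_4, strain_58, strain_76, strain_89.

7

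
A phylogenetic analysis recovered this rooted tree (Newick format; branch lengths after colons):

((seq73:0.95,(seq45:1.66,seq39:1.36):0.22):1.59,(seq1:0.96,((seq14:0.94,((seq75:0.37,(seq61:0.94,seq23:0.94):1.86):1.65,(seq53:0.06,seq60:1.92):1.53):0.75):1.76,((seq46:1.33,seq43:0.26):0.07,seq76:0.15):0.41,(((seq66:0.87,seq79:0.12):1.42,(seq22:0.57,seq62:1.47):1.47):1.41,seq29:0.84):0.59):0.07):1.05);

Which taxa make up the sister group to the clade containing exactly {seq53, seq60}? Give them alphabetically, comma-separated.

The clade containing exactly {seq53, seq60} attaches to the tree at the node subtending ((seq75,(seq61,seq23)),(seq53,seq60)).
The other lineage descending from that same node — the sister group — is (seq75,(seq61,seq23)); its 3 tips in alphabetical order are the answer.

seq23, seq61, seq75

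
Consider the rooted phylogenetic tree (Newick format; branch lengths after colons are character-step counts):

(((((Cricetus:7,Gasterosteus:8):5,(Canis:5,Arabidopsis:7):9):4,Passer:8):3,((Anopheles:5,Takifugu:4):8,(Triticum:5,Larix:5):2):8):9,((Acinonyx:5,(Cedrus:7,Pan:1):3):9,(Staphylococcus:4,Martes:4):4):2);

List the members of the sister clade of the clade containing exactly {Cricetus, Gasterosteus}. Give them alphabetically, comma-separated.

The clade containing exactly {Cricetus, Gasterosteus} attaches to the tree at the node subtending ((Cricetus,Gasterosteus),(Canis,Arabidopsis)).
The other lineage descending from that same node — the sister group — is (Canis,Arabidopsis); its 2 tips in alphabetical order are the answer.

Arabidopsis, Canis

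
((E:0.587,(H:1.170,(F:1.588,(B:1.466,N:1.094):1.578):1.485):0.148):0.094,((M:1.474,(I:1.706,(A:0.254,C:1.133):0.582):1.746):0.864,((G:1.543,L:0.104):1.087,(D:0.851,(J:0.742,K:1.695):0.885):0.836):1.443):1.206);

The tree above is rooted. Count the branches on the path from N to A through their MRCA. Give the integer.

The MRCA of N and A is the root of the tree.
From N up to that node: 5 branches. From A up to the same node: 5 branches. Total: 5 + 5 = 10.

10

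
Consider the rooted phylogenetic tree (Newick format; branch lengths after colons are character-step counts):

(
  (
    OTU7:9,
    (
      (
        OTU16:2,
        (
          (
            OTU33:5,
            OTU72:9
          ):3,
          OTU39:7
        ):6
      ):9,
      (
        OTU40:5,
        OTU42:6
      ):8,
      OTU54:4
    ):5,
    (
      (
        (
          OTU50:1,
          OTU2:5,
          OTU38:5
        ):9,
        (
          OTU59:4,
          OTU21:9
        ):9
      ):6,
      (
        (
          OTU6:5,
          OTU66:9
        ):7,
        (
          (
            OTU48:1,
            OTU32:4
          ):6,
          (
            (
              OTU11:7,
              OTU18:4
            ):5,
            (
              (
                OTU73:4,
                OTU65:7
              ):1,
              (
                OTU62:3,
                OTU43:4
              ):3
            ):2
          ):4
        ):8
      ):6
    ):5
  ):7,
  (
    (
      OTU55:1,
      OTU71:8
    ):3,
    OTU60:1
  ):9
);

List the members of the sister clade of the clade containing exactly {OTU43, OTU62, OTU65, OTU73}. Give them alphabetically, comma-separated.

OTU11, OTU18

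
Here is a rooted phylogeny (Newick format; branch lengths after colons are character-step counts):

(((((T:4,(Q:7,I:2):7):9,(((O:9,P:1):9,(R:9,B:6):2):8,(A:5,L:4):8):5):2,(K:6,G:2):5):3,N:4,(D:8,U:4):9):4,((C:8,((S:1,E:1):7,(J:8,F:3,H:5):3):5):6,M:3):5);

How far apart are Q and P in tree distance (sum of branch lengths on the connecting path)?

46

The path runs Q → … → MRCA → … → P; the MRCA is the node subtending ((T,(Q,I)),(((O,P),(R,B)),(A,L))).
Branch lengths along that path: 7 + 7 + 9 + 5 + 8 + 9 + 1 = 46.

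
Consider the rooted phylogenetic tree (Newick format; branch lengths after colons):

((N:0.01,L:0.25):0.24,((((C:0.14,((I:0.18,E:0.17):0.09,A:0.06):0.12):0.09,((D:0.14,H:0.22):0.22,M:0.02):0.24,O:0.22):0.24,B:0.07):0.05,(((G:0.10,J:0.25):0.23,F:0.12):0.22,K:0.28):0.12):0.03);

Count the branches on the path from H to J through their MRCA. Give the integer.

The MRCA of H and J is the node subtending ((((C,((I,E),A)),((D,H),M),O),B),(((G,J),F),K)).
From H up to that node: 5 branches. From J up to the same node: 4 branches. Total: 5 + 4 = 9.

9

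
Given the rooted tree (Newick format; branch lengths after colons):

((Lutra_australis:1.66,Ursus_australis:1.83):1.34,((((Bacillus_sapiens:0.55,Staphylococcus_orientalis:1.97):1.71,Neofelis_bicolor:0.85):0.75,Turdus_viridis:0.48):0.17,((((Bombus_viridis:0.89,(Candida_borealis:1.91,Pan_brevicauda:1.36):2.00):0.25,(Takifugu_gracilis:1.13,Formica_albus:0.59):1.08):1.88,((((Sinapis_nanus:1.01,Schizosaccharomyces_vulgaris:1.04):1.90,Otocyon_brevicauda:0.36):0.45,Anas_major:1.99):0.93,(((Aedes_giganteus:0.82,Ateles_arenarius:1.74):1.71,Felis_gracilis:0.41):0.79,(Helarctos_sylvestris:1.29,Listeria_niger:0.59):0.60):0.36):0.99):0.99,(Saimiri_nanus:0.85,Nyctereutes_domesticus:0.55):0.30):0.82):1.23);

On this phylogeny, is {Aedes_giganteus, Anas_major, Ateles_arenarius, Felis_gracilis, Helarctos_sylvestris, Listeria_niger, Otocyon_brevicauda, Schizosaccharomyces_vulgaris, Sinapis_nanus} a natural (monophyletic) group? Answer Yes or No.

The most recent common ancestor of these taxa subtends ((((Sinapis_nanus,Schizosaccharomyces_vulgaris),Otocyon_brevicauda),Anas_major),(((Aedes_giganteus,Ateles_arenarius),Felis_gracilis),(Helarctos_sylvestris,Listeria_niger))).
That clade has exactly 9 tips — every listed taxon and nothing else — so the group is monophyletic.

Yes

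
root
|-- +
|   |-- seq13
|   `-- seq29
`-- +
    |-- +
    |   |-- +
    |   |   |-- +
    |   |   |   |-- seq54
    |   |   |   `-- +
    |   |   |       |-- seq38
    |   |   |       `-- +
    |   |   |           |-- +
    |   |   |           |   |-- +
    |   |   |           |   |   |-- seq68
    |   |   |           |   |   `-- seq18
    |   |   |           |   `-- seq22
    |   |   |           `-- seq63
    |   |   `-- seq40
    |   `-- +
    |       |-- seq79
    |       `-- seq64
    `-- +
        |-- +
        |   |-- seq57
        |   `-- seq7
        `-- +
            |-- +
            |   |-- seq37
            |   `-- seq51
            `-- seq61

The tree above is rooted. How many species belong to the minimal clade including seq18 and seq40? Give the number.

7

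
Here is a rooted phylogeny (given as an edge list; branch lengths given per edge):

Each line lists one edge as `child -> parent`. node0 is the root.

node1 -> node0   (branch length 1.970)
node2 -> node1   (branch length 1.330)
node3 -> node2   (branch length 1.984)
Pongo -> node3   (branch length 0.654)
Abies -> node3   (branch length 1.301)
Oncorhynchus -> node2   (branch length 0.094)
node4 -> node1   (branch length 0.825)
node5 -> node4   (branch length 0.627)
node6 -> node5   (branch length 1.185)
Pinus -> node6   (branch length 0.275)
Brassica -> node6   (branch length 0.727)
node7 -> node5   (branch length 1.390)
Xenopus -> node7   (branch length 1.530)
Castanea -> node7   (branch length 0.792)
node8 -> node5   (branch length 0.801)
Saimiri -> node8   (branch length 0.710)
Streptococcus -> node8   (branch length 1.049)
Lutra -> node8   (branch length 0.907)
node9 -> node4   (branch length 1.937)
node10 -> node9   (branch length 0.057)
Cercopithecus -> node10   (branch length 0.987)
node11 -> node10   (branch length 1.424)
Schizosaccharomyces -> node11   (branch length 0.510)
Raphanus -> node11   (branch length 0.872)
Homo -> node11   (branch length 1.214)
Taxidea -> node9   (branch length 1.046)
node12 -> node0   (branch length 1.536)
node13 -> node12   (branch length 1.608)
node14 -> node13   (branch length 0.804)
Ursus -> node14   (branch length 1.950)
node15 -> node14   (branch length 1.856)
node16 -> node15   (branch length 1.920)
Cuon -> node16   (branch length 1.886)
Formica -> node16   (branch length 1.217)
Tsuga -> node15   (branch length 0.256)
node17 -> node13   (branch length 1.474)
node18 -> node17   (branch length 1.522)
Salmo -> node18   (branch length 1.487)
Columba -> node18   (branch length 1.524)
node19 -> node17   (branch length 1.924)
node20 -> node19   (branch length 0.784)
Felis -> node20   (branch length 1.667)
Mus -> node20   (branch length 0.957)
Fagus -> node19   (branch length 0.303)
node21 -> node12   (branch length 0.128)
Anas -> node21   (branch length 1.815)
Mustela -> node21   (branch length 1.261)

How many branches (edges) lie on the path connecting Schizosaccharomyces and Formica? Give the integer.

12

The MRCA of Schizosaccharomyces and Formica is the root of the tree.
From Schizosaccharomyces up to that node: 6 branches. From Formica up to the same node: 6 branches. Total: 6 + 6 = 12.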